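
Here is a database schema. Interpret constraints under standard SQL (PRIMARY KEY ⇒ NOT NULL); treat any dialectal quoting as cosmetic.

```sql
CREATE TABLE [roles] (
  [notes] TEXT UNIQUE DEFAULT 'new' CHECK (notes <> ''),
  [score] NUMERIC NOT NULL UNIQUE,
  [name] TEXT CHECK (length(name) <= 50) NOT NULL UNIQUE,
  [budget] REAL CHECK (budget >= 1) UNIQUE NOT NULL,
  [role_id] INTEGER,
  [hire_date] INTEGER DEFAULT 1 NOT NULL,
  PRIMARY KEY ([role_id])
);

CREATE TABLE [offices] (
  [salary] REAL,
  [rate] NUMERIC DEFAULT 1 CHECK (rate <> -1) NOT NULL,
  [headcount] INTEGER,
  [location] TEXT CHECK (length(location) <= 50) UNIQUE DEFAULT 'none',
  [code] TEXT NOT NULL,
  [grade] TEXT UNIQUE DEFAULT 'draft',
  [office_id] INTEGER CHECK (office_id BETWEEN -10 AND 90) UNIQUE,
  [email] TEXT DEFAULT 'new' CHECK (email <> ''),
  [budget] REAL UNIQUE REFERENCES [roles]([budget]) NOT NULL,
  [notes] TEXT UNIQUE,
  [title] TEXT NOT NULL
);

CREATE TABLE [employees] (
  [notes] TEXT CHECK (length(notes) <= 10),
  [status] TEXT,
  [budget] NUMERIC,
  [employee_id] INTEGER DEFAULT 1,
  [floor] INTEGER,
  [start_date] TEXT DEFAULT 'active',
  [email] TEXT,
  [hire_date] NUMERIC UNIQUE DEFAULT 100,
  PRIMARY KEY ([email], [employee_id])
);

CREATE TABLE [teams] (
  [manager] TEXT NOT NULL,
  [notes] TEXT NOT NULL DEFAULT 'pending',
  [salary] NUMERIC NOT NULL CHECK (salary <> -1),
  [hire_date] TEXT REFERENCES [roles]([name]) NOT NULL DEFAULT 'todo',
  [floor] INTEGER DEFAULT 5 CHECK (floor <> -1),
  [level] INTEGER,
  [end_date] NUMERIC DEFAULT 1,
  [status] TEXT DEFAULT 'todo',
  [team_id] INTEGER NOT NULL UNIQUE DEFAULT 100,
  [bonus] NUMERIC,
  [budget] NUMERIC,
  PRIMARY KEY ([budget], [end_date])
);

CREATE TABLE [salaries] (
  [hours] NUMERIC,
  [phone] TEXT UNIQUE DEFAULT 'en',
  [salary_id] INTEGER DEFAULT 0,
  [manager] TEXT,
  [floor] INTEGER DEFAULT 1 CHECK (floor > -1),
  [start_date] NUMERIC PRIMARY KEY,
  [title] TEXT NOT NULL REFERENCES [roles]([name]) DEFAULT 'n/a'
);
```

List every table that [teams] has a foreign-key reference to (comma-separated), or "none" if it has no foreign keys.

roles

- hire_date REFERENCES roles(name).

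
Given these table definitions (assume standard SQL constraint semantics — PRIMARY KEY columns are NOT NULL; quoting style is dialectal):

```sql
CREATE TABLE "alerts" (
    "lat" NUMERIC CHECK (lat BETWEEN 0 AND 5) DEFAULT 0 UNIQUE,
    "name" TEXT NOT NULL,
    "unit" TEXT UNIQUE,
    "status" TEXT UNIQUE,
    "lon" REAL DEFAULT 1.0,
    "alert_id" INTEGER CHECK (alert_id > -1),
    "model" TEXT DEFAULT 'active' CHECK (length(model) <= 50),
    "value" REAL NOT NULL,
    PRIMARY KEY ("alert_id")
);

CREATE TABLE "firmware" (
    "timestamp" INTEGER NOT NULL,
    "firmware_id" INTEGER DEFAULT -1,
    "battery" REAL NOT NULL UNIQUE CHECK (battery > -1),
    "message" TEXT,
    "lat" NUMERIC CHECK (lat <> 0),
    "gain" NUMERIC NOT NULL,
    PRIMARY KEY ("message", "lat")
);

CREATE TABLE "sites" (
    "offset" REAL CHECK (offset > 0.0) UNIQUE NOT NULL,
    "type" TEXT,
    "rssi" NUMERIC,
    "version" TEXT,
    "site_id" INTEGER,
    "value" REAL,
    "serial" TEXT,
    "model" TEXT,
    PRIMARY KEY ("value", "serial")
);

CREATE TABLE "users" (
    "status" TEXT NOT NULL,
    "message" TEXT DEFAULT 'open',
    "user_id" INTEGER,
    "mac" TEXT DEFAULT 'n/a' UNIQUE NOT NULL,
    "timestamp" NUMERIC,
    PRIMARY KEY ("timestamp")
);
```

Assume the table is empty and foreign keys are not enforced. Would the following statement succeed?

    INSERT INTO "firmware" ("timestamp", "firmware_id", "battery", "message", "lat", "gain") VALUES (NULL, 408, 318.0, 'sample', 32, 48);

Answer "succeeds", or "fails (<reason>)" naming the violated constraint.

fails (NOT NULL on timestamp)

timestamp is explicitly set to NULL, but timestamp is declared NOT NULL.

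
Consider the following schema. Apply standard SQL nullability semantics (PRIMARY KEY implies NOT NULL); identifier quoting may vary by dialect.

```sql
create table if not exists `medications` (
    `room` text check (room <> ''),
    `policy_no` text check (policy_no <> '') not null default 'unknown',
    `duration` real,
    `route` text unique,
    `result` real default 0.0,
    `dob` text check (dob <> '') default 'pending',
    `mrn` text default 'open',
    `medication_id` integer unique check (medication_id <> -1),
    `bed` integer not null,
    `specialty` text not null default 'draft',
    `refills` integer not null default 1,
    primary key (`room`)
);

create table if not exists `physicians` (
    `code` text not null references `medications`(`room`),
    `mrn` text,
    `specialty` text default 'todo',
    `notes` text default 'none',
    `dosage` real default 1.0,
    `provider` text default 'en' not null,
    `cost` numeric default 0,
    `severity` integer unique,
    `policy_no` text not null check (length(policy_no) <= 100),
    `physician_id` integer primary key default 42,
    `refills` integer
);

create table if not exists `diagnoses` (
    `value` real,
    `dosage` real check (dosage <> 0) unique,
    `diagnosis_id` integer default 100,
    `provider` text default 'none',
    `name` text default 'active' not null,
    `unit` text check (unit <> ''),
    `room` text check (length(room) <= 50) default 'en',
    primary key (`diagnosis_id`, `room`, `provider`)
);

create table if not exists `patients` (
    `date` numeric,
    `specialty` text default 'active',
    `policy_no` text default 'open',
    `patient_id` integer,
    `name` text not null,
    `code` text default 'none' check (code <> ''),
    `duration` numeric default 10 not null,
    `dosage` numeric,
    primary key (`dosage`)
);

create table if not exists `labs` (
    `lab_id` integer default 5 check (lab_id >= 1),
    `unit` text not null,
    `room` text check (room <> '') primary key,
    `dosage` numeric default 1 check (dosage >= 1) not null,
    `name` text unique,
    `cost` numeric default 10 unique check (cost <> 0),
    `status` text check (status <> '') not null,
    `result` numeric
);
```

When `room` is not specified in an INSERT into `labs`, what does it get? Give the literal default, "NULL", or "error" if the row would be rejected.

error

room has no DEFAULT clause.
Omitting it would insert NULL, but it is part of the PRIMARY KEY, so the INSERT fails.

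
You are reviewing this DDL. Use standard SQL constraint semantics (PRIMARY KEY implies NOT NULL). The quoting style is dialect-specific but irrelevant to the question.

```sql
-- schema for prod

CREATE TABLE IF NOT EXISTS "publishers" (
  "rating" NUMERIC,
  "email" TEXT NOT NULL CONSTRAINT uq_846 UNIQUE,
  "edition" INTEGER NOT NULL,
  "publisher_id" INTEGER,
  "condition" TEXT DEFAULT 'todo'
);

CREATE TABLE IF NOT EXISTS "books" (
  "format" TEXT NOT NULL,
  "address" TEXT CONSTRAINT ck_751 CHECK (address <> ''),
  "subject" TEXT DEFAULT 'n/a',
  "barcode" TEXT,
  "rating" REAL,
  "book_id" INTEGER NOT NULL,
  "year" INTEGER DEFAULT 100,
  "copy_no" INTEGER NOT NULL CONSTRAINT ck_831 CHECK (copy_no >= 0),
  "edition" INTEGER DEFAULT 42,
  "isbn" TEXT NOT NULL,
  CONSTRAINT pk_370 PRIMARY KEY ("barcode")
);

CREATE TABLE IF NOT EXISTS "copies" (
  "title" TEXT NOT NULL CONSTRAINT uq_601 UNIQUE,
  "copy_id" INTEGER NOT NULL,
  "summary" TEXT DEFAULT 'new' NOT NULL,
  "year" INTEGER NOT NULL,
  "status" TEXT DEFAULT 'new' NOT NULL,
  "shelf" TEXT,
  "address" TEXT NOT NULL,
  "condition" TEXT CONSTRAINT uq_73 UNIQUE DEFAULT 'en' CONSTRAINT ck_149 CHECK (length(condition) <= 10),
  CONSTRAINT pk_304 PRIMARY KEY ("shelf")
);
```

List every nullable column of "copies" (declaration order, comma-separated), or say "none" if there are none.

- title: declared NOT NULL → not nullable.
- copy_id: declared NOT NULL → not nullable.
- summary: declared NOT NULL → not nullable.
- year: declared NOT NULL → not nullable.
- status: declared NOT NULL → not nullable.
- shelf: part of the PRIMARY KEY, which implies NOT NULL → not nullable.
- address: declared NOT NULL → not nullable.
- condition: CHECK does not forbid NULL (a CHECK constraint passes when its expression is NULL) → nullable.

condition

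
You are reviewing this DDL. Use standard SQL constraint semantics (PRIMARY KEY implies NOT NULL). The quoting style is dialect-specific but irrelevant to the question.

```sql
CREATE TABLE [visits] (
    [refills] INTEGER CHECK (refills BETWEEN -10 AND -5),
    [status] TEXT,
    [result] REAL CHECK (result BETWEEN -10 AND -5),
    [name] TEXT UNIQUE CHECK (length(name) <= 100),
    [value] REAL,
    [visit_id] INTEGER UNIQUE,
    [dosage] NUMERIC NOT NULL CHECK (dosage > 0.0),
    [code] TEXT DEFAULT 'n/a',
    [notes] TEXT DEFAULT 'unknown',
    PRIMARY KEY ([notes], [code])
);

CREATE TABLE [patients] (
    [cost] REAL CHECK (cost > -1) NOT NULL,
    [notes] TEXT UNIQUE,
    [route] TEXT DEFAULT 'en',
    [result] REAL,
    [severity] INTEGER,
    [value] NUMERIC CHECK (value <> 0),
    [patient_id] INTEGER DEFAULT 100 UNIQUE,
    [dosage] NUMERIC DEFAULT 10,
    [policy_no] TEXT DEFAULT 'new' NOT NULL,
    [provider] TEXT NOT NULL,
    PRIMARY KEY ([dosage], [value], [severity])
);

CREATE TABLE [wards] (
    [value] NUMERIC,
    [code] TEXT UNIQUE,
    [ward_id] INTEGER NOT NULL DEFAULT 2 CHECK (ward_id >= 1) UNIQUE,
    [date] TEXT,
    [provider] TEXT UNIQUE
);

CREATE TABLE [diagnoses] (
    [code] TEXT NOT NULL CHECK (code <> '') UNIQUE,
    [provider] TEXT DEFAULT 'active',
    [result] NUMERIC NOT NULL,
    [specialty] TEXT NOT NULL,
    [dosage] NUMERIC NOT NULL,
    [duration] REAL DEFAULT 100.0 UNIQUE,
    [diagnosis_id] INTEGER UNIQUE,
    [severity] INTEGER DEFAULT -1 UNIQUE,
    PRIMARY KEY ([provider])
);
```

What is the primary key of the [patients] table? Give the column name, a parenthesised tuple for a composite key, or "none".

A table-level PRIMARY KEY clause names 3 columns: dosage, value, severity.
This is a composite key — the combination is unique, not each column individually.

(dosage, value, severity)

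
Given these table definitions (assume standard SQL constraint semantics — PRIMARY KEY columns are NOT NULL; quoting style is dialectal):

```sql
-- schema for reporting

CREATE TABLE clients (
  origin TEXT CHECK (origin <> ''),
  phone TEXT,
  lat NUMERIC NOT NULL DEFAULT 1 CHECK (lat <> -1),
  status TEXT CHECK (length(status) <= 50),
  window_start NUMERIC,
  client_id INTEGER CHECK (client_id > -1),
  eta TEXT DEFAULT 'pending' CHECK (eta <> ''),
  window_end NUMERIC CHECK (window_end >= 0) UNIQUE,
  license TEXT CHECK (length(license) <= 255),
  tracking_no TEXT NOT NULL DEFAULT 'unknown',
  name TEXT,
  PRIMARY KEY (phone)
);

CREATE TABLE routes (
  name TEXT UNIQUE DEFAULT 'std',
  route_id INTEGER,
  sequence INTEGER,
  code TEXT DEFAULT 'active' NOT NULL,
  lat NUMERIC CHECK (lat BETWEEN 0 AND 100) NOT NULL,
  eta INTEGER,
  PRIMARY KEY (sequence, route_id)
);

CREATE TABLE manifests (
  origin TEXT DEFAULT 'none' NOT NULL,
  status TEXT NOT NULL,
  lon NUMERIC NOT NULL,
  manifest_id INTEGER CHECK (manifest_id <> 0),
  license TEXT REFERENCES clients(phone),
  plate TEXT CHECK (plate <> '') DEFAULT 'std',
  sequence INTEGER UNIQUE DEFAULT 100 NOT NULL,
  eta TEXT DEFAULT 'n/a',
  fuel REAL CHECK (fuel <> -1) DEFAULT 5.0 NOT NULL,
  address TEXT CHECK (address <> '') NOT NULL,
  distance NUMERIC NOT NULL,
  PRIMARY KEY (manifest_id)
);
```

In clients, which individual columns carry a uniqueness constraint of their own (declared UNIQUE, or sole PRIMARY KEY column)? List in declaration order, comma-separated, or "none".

- origin: no UNIQUE or single-column PK constraint.
- phone: single-column PRIMARY KEY → unique.
- lat: no UNIQUE or single-column PK constraint.
- status: no UNIQUE or single-column PK constraint.
- window_start: no UNIQUE or single-column PK constraint.
- client_id: no UNIQUE or single-column PK constraint.
- eta: no UNIQUE or single-column PK constraint.
- window_end: declared UNIQUE → unique.
- license: no UNIQUE or single-column PK constraint.
- tracking_no: no UNIQUE or single-column PK constraint.
- name: no UNIQUE or single-column PK constraint.

phone, window_end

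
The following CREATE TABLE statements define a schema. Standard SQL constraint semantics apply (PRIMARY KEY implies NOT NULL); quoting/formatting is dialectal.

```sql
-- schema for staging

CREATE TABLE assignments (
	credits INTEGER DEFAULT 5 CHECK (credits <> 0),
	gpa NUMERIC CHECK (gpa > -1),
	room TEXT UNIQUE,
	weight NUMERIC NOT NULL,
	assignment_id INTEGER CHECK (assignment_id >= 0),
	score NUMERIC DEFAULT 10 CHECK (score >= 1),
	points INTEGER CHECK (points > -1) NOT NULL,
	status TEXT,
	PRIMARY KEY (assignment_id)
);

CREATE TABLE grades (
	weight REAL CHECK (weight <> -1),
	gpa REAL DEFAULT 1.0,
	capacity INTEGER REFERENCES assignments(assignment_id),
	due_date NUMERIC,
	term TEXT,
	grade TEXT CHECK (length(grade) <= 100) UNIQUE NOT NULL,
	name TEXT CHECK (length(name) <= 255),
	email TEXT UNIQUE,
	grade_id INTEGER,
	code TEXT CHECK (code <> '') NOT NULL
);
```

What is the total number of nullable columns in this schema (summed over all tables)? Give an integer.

assignments: 5 nullable (credits, gpa, room, score, status — PK (assignment_id) and explicit NOT NULL columns excluded).
grades: 8 nullable (weight, gpa, capacity, due_date, term, name, email, grade_id — PK none and explicit NOT NULL columns excluded).
Total: 5 + 8 = 13.

13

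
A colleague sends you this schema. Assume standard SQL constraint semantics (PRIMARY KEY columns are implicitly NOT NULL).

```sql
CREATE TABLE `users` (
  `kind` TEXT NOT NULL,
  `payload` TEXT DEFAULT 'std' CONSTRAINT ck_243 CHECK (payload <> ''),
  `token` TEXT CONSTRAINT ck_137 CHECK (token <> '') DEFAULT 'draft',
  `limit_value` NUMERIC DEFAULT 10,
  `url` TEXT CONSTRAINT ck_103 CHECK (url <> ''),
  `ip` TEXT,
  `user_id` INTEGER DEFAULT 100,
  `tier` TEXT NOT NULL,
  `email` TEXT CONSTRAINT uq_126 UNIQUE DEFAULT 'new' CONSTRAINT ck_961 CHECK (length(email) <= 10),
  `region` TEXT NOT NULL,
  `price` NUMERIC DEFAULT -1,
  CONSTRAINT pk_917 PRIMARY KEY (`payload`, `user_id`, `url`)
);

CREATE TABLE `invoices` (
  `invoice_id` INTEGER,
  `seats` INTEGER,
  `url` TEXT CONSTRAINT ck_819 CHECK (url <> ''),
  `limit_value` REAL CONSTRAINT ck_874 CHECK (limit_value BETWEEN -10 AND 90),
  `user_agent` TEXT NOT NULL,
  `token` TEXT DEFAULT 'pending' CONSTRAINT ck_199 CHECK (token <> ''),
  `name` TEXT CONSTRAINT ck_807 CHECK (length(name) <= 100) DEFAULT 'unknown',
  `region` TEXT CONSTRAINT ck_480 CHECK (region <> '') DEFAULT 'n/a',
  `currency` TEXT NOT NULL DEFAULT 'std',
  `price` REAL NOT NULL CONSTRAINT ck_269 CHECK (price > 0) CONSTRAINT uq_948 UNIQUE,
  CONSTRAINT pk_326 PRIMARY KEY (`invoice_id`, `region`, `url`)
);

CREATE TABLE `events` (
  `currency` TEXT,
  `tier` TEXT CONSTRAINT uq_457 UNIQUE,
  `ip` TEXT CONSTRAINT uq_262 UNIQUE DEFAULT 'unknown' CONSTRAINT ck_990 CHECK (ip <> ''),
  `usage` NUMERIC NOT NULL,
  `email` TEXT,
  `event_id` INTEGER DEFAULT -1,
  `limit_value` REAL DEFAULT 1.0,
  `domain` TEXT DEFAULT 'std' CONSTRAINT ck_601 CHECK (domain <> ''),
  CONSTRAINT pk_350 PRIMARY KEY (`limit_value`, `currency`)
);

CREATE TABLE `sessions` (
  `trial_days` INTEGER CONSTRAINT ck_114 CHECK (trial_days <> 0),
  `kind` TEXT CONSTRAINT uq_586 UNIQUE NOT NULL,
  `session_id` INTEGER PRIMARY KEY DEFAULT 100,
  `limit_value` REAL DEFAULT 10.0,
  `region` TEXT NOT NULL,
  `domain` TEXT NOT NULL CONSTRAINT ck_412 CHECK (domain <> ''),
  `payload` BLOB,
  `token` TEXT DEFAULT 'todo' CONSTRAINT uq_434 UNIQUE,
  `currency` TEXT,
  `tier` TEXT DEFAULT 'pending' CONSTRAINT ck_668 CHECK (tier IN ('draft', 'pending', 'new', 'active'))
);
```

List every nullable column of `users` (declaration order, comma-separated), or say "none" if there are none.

token, limit_value, ip, email, price

- kind: declared NOT NULL → not nullable.
- payload: part of the PRIMARY KEY, which implies NOT NULL → not nullable.
- token: CHECK does not forbid NULL (a CHECK constraint passes when its expression is NULL) → nullable.
- limit_value: DEFAULT only fills an omitted column; an explicit NULL is still allowed → nullable.
- url: part of the PRIMARY KEY, which implies NOT NULL → not nullable.
- ip: no NOT NULL constraint applies → nullable.
- user_id: part of the PRIMARY KEY, which implies NOT NULL → not nullable.
- tier: declared NOT NULL → not nullable.
- email: CHECK does not forbid NULL (a CHECK constraint passes when its expression is NULL) → nullable.
- region: declared NOT NULL → not nullable.
- price: DEFAULT only fills an omitted column; an explicit NULL is still allowed → nullable.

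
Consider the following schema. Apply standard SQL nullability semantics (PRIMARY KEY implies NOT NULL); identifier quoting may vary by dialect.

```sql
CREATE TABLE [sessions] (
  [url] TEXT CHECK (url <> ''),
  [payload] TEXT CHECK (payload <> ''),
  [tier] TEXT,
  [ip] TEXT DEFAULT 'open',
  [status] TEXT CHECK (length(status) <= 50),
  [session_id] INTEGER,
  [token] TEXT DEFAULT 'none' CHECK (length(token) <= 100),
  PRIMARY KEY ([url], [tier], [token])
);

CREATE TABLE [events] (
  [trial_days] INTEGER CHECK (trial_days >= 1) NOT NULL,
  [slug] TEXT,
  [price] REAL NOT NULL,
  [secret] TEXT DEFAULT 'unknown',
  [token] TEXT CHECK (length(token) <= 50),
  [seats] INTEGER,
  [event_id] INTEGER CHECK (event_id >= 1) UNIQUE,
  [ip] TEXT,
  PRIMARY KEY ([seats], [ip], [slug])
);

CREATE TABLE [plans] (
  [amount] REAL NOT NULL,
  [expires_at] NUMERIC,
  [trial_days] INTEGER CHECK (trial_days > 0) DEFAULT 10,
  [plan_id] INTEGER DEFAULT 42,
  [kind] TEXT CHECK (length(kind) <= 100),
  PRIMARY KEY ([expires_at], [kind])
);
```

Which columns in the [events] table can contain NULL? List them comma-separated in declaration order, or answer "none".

secret, token, event_id

- trial_days: declared NOT NULL → not nullable.
- slug: part of the PRIMARY KEY, which implies NOT NULL → not nullable.
- price: declared NOT NULL → not nullable.
- secret: DEFAULT only fills an omitted column; an explicit NULL is still allowed → nullable.
- token: CHECK does not forbid NULL (a CHECK constraint passes when its expression is NULL) → nullable.
- seats: part of the PRIMARY KEY, which implies NOT NULL → not nullable.
- event_id: CHECK does not forbid NULL (a CHECK constraint passes when its expression is NULL) → nullable.
- ip: part of the PRIMARY KEY, which implies NOT NULL → not nullable.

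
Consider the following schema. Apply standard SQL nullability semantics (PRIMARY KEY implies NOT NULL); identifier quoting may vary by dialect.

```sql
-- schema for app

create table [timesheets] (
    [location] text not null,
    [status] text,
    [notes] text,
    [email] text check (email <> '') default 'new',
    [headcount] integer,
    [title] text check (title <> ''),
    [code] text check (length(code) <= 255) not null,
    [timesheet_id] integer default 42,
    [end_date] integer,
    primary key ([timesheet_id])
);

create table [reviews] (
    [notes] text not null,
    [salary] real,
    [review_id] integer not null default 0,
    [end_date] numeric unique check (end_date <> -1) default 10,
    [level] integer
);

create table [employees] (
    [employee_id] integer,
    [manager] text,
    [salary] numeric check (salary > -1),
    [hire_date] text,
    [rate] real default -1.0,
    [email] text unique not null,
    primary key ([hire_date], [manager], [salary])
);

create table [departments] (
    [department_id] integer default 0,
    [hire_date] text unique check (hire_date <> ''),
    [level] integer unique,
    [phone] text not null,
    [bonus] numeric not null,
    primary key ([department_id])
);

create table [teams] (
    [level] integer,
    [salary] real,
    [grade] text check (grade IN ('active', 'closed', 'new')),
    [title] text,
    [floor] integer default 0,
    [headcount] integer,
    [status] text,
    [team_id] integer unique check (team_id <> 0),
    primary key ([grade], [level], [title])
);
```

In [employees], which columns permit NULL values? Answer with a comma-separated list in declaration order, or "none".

employee_id, rate

- employee_id: no NOT NULL constraint applies → nullable.
- manager: part of the PRIMARY KEY, which implies NOT NULL → not nullable.
- salary: part of the PRIMARY KEY, which implies NOT NULL → not nullable.
- hire_date: part of the PRIMARY KEY, which implies NOT NULL → not nullable.
- rate: DEFAULT only fills an omitted column; an explicit NULL is still allowed → nullable.
- email: declared NOT NULL → not nullable.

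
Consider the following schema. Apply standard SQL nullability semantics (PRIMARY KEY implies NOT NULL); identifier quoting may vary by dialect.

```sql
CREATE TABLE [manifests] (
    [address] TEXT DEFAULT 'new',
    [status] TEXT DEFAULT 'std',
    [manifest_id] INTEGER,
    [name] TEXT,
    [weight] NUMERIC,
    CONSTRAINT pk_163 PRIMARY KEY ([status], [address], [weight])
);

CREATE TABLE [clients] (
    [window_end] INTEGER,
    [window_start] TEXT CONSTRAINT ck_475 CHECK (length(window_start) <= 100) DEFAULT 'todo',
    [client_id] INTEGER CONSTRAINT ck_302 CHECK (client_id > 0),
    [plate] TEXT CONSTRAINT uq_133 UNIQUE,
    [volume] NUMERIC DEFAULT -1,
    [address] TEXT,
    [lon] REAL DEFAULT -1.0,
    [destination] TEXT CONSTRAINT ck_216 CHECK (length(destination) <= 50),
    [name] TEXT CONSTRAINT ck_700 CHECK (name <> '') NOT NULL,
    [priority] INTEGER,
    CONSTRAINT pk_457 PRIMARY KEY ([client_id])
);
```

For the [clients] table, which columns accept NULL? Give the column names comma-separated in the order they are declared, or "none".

window_end, window_start, plate, volume, address, lon, destination, priority

- window_end: no NOT NULL constraint applies → nullable.
- window_start: CHECK does not forbid NULL (a CHECK constraint passes when its expression is NULL) → nullable.
- client_id: part of the PRIMARY KEY, which implies NOT NULL → not nullable.
- plate: UNIQUE does not imply NOT NULL → nullable.
- volume: DEFAULT only fills an omitted column; an explicit NULL is still allowed → nullable.
- address: no NOT NULL constraint applies → nullable.
- lon: DEFAULT only fills an omitted column; an explicit NULL is still allowed → nullable.
- destination: CHECK does not forbid NULL (a CHECK constraint passes when its expression is NULL) → nullable.
- name: declared NOT NULL → not nullable.
- priority: no NOT NULL constraint applies → nullable.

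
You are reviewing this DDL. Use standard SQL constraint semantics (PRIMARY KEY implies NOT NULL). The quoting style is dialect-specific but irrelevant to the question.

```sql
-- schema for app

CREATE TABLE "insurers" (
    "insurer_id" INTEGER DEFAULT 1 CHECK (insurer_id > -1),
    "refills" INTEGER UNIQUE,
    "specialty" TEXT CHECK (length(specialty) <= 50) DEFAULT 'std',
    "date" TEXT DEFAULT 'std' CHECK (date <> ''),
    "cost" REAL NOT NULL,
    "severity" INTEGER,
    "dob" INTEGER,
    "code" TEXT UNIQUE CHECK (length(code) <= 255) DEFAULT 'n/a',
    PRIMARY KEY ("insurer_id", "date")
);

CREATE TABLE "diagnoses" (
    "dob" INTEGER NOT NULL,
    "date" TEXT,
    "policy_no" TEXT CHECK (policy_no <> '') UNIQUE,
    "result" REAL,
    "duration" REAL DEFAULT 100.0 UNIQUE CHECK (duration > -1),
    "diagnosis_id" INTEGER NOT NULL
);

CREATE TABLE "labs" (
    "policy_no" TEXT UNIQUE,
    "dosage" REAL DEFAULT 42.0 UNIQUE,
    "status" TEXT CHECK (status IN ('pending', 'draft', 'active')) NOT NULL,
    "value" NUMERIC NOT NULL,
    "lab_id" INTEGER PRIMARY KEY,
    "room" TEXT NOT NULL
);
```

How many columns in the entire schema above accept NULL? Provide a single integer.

11

insurers: 5 nullable (refills, specialty, severity, dob, code — PK (insurer_id, date) and explicit NOT NULL columns excluded).
diagnoses: 4 nullable (date, policy_no, result, duration — PK none and explicit NOT NULL columns excluded).
labs: 2 nullable (policy_no, dosage — PK (lab_id) and explicit NOT NULL columns excluded).
Total: 5 + 4 + 2 = 11.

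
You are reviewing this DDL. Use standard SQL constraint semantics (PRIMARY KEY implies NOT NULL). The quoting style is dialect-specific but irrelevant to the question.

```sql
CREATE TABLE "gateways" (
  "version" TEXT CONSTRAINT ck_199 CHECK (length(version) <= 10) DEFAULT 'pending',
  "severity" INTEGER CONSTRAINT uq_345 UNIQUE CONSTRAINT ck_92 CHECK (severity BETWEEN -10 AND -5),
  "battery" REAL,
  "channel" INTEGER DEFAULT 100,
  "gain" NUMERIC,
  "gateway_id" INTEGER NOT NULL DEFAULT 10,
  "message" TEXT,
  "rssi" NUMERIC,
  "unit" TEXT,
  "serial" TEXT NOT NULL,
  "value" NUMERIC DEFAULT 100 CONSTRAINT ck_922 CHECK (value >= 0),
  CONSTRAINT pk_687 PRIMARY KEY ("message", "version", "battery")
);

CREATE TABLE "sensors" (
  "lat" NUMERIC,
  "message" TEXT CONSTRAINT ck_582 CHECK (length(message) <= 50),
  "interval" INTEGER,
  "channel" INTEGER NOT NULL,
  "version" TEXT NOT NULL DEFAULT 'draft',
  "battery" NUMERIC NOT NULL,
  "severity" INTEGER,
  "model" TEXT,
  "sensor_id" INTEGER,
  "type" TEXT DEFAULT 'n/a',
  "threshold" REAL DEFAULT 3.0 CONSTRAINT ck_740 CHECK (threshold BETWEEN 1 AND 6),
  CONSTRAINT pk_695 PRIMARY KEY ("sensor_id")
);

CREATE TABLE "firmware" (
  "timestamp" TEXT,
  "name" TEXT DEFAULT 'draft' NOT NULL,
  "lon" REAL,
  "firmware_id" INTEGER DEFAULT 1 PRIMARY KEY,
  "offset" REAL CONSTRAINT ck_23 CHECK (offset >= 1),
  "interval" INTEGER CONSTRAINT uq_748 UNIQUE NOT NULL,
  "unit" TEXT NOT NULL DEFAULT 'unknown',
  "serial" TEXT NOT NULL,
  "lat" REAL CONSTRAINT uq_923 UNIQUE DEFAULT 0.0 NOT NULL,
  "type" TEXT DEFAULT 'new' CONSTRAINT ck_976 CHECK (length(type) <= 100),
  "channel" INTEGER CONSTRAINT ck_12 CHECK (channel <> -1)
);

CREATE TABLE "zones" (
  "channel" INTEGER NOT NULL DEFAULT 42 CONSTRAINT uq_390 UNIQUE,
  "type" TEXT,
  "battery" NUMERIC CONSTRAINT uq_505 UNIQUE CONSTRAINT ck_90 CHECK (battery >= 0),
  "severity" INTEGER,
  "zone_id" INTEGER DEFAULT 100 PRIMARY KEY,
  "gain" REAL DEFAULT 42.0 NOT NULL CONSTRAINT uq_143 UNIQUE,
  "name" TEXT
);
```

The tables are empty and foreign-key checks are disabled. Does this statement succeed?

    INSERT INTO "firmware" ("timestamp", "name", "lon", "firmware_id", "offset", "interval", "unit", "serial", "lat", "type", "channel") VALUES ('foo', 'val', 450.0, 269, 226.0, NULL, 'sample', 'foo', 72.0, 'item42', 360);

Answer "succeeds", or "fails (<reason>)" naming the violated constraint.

interval is explicitly set to NULL, but interval is declared NOT NULL.

fails (NOT NULL on interval)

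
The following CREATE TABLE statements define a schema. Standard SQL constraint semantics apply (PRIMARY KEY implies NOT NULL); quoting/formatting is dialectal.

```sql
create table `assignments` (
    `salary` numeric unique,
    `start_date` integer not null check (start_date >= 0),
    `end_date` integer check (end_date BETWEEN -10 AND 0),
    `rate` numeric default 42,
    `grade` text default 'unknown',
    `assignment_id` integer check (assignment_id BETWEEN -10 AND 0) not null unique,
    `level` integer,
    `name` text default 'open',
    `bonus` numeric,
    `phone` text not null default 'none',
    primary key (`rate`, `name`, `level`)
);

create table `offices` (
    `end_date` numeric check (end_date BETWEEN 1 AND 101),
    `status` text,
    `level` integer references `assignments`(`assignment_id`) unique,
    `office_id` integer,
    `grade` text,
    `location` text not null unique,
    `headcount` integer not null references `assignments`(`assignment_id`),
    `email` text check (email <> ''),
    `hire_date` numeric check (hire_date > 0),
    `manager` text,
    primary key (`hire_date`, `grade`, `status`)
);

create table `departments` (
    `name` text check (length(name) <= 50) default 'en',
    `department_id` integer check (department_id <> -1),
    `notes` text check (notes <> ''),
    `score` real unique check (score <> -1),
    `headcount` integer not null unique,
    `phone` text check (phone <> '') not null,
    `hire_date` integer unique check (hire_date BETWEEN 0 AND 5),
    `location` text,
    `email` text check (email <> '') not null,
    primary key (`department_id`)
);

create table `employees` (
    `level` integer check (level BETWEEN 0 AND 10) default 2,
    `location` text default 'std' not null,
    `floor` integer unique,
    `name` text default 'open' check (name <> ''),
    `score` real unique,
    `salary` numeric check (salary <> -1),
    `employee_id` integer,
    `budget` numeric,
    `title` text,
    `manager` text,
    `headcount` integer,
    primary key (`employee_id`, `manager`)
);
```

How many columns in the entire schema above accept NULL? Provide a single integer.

22

assignments: 4 nullable (salary, end_date, grade, bonus — PK (rate, name, level) and explicit NOT NULL columns excluded).
offices: 5 nullable (end_date, level, office_id, email, manager — PK (hire_date, grade, status) and explicit NOT NULL columns excluded).
departments: 5 nullable (name, notes, score, hire_date, location — PK (department_id) and explicit NOT NULL columns excluded).
employees: 8 nullable (level, floor, name, score, salary, budget, title, headcount — PK (employee_id, manager) and explicit NOT NULL columns excluded).
Total: 4 + 5 + 5 + 8 = 22.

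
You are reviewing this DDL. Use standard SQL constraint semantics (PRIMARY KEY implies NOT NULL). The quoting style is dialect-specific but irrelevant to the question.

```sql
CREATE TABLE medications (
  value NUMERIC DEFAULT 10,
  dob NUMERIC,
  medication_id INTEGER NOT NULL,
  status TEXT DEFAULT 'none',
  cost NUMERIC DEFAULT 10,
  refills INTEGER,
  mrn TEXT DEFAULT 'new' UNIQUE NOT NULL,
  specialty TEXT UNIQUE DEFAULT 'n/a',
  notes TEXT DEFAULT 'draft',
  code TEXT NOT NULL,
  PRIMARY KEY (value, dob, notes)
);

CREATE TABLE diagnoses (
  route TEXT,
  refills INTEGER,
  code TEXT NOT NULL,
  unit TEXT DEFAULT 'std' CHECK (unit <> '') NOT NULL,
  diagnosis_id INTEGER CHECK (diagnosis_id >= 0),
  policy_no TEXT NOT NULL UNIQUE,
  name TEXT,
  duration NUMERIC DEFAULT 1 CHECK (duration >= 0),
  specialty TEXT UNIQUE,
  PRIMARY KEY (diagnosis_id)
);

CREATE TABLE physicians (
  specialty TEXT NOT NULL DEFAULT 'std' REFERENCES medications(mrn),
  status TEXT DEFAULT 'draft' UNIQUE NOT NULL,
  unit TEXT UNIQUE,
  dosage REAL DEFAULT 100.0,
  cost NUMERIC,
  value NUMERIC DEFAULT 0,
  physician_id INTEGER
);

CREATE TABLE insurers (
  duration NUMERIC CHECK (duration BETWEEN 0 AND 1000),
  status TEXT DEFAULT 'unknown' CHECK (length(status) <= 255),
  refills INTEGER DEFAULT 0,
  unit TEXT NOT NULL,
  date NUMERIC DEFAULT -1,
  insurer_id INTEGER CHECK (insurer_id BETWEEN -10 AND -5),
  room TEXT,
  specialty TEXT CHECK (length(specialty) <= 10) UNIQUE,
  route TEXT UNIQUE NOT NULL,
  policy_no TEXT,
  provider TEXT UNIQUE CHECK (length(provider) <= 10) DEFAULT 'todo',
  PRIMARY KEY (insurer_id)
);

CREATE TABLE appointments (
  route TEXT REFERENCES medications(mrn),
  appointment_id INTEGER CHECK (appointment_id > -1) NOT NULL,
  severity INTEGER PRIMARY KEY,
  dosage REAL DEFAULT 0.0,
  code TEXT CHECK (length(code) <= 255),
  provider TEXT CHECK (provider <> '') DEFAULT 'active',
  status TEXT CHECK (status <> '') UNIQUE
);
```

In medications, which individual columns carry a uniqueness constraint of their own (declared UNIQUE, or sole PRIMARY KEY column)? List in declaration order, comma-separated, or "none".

- value: part of a composite PRIMARY KEY — only the tuple is unique, not this column on its own.
- dob: part of a composite PRIMARY KEY — only the tuple is unique, not this column on its own.
- medication_id: no UNIQUE or single-column PK constraint.
- status: no UNIQUE or single-column PK constraint.
- cost: no UNIQUE or single-column PK constraint.
- refills: no UNIQUE or single-column PK constraint.
- mrn: declared UNIQUE → unique.
- specialty: declared UNIQUE → unique.
- notes: part of a composite PRIMARY KEY — only the tuple is unique, not this column on its own.
- code: no UNIQUE or single-column PK constraint.

mrn, specialty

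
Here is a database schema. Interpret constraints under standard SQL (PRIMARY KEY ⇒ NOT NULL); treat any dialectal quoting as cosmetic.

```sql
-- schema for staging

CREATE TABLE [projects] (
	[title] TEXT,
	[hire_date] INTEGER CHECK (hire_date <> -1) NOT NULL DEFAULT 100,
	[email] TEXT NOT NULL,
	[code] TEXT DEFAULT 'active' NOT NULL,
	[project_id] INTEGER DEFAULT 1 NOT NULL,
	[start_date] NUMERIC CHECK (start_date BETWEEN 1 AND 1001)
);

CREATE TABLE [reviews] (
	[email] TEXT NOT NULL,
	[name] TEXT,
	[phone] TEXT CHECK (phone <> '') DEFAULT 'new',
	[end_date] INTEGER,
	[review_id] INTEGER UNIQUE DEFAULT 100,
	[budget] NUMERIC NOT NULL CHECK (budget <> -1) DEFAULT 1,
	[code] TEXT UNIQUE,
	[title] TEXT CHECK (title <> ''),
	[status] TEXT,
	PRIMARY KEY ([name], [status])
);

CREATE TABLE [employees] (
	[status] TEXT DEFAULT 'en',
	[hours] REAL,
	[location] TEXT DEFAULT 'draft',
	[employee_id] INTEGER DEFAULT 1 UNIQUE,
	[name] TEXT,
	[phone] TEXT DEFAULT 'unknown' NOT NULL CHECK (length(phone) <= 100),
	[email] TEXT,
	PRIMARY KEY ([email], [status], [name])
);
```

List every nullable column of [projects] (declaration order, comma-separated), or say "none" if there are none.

- title: no NOT NULL constraint applies → nullable.
- hire_date: declared NOT NULL → not nullable.
- email: declared NOT NULL → not nullable.
- code: declared NOT NULL → not nullable.
- project_id: declared NOT NULL → not nullable.
- start_date: CHECK does not forbid NULL (a CHECK constraint passes when its expression is NULL) → nullable.

title, start_date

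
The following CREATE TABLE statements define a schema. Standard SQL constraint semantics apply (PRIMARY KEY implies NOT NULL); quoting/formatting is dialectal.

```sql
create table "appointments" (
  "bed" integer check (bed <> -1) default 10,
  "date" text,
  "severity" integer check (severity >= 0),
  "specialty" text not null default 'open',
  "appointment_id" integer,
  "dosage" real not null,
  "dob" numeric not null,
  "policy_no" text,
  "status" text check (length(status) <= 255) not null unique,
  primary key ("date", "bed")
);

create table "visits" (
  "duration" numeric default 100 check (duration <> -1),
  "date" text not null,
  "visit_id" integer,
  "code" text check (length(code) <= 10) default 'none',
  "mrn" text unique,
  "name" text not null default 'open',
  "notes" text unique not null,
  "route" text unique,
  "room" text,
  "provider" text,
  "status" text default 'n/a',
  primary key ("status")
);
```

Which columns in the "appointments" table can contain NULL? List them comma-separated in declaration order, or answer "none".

- bed: part of the PRIMARY KEY, which implies NOT NULL → not nullable.
- date: part of the PRIMARY KEY, which implies NOT NULL → not nullable.
- severity: CHECK does not forbid NULL (a CHECK constraint passes when its expression is NULL) → nullable.
- specialty: declared NOT NULL → not nullable.
- appointment_id: no NOT NULL constraint applies → nullable.
- dosage: declared NOT NULL → not nullable.
- dob: declared NOT NULL → not nullable.
- policy_no: no NOT NULL constraint applies → nullable.
- status: declared NOT NULL → not nullable.

severity, appointment_id, policy_no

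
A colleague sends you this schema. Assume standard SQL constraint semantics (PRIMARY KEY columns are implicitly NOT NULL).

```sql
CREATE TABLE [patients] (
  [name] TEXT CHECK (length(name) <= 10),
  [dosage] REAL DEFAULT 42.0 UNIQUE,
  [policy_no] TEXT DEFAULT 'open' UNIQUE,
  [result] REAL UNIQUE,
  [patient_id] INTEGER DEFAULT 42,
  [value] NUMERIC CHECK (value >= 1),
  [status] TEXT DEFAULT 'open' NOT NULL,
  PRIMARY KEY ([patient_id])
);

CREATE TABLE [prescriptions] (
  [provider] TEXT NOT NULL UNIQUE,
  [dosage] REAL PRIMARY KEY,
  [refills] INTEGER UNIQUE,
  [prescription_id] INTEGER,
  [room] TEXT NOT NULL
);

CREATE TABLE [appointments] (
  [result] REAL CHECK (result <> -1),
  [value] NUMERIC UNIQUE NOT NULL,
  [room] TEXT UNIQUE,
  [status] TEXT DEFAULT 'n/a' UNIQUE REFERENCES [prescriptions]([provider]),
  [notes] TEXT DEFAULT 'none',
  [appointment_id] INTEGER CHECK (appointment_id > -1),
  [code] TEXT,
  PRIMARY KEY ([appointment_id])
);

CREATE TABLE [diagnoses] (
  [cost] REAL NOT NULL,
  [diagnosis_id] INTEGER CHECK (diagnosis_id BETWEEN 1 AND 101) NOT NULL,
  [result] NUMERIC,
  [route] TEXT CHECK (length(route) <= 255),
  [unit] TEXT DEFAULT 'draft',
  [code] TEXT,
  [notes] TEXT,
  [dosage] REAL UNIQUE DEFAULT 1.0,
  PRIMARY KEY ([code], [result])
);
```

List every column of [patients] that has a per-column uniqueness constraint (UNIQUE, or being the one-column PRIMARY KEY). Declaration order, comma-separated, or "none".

- name: no UNIQUE or single-column PK constraint.
- dosage: declared UNIQUE → unique.
- policy_no: declared UNIQUE → unique.
- result: declared UNIQUE → unique.
- patient_id: single-column PRIMARY KEY → unique.
- value: no UNIQUE or single-column PK constraint.
- status: no UNIQUE or single-column PK constraint.

dosage, policy_no, result, patient_id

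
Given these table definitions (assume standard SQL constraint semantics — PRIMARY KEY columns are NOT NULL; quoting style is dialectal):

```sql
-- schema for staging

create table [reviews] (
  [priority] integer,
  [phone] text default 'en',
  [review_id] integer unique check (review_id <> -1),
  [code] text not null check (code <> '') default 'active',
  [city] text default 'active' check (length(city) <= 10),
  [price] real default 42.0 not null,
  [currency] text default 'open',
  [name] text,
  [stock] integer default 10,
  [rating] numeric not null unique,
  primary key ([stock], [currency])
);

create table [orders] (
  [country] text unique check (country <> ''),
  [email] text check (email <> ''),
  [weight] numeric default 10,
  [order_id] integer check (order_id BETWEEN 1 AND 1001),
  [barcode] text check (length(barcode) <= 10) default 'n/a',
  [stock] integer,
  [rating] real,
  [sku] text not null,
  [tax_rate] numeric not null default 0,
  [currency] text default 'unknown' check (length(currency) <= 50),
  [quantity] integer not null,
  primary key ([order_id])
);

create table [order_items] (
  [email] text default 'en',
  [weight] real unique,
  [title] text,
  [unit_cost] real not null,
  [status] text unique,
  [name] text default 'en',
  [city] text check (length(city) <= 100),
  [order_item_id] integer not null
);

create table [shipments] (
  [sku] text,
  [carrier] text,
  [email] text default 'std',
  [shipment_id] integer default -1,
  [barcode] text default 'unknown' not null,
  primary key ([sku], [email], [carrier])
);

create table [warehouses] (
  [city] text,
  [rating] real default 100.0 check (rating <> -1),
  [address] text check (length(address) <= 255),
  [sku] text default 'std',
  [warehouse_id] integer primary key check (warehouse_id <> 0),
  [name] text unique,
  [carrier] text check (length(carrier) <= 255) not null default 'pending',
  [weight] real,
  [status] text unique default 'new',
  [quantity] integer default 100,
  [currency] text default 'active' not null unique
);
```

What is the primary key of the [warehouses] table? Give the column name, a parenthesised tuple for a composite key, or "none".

warehouse_id is declared PRIMARY KEY inline on the column.

warehouse_id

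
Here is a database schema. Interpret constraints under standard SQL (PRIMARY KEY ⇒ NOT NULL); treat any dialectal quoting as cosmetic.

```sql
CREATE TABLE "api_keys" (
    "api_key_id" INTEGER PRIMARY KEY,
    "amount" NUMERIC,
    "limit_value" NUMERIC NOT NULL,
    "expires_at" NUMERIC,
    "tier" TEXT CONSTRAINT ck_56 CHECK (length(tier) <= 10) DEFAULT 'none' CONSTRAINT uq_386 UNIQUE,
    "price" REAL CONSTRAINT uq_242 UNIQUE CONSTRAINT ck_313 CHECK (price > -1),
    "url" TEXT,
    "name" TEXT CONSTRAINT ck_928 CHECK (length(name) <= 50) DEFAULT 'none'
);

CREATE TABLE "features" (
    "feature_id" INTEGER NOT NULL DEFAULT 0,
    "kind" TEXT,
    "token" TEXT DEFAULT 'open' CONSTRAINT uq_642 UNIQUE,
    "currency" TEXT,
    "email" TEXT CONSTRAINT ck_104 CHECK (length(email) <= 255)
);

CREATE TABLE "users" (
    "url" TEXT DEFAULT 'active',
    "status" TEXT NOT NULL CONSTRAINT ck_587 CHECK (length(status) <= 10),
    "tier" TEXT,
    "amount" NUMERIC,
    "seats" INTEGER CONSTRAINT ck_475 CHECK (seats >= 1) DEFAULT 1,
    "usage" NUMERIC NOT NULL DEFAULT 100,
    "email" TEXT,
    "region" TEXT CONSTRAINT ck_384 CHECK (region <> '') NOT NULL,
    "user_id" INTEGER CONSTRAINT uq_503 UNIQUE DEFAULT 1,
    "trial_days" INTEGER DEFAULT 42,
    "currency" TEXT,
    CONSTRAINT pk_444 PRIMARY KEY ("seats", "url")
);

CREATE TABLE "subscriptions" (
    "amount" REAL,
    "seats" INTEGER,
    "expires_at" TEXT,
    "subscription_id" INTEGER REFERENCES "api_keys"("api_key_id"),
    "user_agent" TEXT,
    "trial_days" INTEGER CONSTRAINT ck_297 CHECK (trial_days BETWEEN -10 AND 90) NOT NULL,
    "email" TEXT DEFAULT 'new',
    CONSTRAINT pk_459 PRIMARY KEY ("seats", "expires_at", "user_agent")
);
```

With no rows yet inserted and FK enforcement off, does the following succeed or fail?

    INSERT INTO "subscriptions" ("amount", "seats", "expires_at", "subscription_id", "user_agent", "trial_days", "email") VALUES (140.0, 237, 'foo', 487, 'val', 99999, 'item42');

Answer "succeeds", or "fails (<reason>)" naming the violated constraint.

fails (CHECK on trial_days)

The value 99999 for trial_days violates CHECK (trial_days BETWEEN -10 AND 90).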